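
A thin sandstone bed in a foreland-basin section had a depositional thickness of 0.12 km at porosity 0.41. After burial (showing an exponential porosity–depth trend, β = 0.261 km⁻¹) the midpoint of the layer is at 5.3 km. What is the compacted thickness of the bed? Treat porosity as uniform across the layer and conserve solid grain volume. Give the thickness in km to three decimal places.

0.079 km

Porosity at 5.3 km: phi = 0.41·exp(−0.261×5.3) = 0.1028
Solid-volume conservation: h(1−phi) = h₀(1−phi₀) ⇒ h = h₀·(1−phi₀)/(1−phi)
h = 0.12 × (1 − 0.41)/(1 − 0.1028) = 0.12 × 0.6576 = 0.0789 km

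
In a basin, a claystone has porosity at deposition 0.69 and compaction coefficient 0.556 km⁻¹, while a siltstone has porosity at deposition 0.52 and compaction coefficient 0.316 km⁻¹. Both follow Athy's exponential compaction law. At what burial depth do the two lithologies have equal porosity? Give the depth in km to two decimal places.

1.18 km

Set n₀ₐ e^(−kₐz) = n₀ᵦ e^(−kᵦz) ⇒ ln(n₀ₐ/n₀ᵦ) = (kₐ − kᵦ)·z
z = ln(0.69/0.52) / (0.556 − 0.316) = 0.2829 / 0.24 = 1.179 km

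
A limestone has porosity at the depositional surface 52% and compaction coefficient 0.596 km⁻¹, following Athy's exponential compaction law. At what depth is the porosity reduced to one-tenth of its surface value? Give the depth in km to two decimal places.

3.86 km

φ/φ₀ = 1/10 ⇒ exp(−β·z) = 1/10 ⇒ z = ln(10) / β
z = 2.3026 / 0.596 = 3.863 km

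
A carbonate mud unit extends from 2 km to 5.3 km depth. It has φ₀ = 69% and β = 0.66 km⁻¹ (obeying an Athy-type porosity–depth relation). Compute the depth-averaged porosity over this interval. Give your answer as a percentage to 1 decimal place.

⟨φ⟩ = (1/(Z₂−Z₁)) ∫ φ₀ e^(−βZ) dZ = φ₀·(e^(−β·Z₁) − e^(−β·Z₂)) / (β·(Z₂−Z₁))
e^(−0.66×2) = 0.2671; e^(−0.66×5.3) = 0.0303
⟨φ⟩ = 0.69 × (0.2671 − 0.0303) / (0.66 × 3.3) = 0.69 × 0.1088 = 0.0750

7.5%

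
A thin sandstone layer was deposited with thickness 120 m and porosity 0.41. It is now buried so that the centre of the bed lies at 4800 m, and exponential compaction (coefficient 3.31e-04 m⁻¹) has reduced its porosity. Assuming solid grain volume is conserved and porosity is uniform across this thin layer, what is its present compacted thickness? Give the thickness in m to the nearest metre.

Working in km (1 km = 1000 m; β in km⁻¹ = β in m⁻¹ × 1000):
Porosity at 4.8 km: phi = 0.41·exp(−0.331×4.8) = 0.0837
Solid-volume conservation: h(1−phi) = h₀(1−phi₀) ⇒ h = h₀·(1−phi₀)/(1−phi)
h = 0.12 × (1 − 0.41)/(1 − 0.0837) = 0.12 × 0.6439 = 0.0773 km

77 m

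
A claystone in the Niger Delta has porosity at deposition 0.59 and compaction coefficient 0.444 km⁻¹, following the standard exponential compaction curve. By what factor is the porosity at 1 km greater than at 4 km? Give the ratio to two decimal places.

3.79

phi(Z₁)/phi(Z₂) = e^(−c·Z₁)/e^(−c·Z₂) = e^{c(Z₂−Z₁)}
= exp(0.444 × 3) = exp(1.332) = 3.7886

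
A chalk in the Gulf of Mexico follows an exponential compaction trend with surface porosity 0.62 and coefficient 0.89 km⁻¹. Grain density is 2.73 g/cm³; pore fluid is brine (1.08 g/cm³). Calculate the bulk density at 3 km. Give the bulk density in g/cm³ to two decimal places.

2.66 g/cm³

Porosity at depth: φ = 0.62·exp(−0.89×3) = 0.62×0.0693 = 0.0429
Bulk density: ρ_b = (1−φ)ρ_g + φ·ρ_f = 0.9571×2.73 + 0.0429×1.08
       = 2.613 + 0.046 = 2.659 g/cm³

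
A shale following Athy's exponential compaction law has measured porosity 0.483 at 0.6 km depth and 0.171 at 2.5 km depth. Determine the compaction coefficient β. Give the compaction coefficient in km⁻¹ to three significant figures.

0.547 km⁻¹

Athy: n(d) = n₀ e^(−βd) ⇒ n₁/n₂ = e^{β(d₂−d₁)} ⇒ β = ln(n₁/n₂)/(d₂−d₁)
β = ln(0.483/0.171) / (2.5 − 0.6) = ln(2.825) / 1.9 = 1.0384 / 1.9 = 0.5465 km⁻¹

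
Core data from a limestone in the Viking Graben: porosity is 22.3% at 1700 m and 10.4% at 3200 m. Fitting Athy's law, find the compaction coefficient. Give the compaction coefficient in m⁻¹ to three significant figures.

0.000509 m⁻¹

Working in km (1 km = 1000 m; c in km⁻¹ = c in m⁻¹ × 1000):
Athy: phi(d) = phi₀ e^(−cd) ⇒ phi₁/phi₂ = e^{c(d₂−d₁)} ⇒ c = ln(phi₁/phi₂)/(d₂−d₁)
c = ln(0.223/0.104) / (3.2 − 1.7) = ln(2.144) / 1.5 = 0.7628 / 1.5 = 0.5085 km⁻¹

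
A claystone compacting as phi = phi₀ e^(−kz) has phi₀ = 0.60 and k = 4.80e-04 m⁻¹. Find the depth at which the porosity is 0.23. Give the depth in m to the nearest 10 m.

Working in km (1 km = 1000 m; k in km⁻¹ = k in m⁻¹ × 1000):
Invert Athy's law: z = ln(phi₀/phi) / k
z = ln(0.6/0.23) / 0.48 = ln(2.609) / 0.48 = 0.9589 / 0.48 = 1.998 km

2000 m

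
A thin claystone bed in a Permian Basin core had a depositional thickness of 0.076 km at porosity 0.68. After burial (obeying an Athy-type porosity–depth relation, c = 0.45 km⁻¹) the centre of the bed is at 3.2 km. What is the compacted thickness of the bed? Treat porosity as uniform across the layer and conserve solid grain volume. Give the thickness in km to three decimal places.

Porosity at 3.2 km: φ = 0.68·exp(−0.45×3.2) = 0.1611
Solid-volume conservation: h(1−φ) = h₀(1−φ₀) ⇒ h = h₀·(1−φ₀)/(1−φ)
h = 0.076 × (1 − 0.68)/(1 − 0.1611) = 0.076 × 0.3815 = 0.0290 km

0.029 km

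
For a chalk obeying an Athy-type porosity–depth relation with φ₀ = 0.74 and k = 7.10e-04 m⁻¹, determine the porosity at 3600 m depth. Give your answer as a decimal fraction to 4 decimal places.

Working in km (1 km = 1000 m; k in km⁻¹ = k in m⁻¹ × 1000):
φ = φ₀·exp(−k·Z) = 0.74 × exp(−0.71 × 3.6) = 0.74 × exp(−2.556)
  = 0.74 × 0.0776 = 0.0574

0.0574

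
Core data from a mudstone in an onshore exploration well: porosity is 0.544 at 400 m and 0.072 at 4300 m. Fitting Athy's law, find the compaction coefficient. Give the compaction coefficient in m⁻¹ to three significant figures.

0.000519 m⁻¹

Working in km (1 km = 1000 m; β in km⁻¹ = β in m⁻¹ × 1000):
Athy: φ(z) = φ₀ e^(−βz) ⇒ φ₁/φ₂ = e^{β(z₂−z₁)} ⇒ β = ln(φ₁/φ₂)/(z₂−z₁)
β = ln(0.544/0.072) / (4.3 − 0.4) = ln(7.556) / 3.9 = 2.0223 / 3.9 = 0.5185 km⁻¹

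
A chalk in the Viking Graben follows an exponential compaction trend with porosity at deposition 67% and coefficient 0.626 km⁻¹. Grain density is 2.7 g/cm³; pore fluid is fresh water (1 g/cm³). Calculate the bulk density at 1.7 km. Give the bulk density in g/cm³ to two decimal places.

Porosity at depth: phi = 0.67·exp(−0.626×1.7) = 0.67×0.3450 = 0.2312
Bulk density: ρ_b = (1−phi)ρ_g + phi·ρ_f = 0.7688×2.7 + 0.2312×1
       = 2.076 + 0.231 = 2.307 g/cm³

2.31 g/cm³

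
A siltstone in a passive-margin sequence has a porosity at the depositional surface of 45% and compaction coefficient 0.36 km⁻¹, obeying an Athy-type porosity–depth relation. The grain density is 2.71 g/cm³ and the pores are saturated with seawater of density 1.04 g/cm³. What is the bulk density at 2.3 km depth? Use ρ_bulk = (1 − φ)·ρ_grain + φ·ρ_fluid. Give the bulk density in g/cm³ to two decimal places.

Porosity at depth: n = 0.45·exp(−0.36×2.3) = 0.45×0.4369 = 0.1966
Bulk density: ρ_b = (1−n)ρ_g + n·ρ_f = 0.8034×2.71 + 0.1966×1.04
       = 2.177 + 0.204 = 2.382 g/cm³

2.38 g/cm³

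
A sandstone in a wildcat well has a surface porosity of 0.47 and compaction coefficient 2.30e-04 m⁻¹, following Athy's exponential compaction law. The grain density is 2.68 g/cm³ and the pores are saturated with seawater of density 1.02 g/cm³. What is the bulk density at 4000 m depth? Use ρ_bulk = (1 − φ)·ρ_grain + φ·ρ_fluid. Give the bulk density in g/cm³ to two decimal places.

Working in km (1 km = 1000 m; c in km⁻¹ = c in m⁻¹ × 1000):
Porosity at depth: φ = 0.47·exp(−0.23×4) = 0.47×0.3985 = 0.1873
Bulk density: ρ_b = (1−φ)ρ_g + φ·ρ_f = 0.8127×2.68 + 0.1873×1.02
       = 2.178 + 0.191 = 2.369 g/cm³

2.37 g/cm³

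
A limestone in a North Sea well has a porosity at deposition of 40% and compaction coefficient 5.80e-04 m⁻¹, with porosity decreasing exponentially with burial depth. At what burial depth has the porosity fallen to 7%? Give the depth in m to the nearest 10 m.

3010 m

Working in km (1 km = 1000 m; β in km⁻¹ = β in m⁻¹ × 1000):
Invert Athy's law: z = ln(φ₀/φ) / β
z = ln(0.4/0.07) / 0.58 = ln(5.714) / 0.58 = 1.7430 / 0.58 = 3.005 km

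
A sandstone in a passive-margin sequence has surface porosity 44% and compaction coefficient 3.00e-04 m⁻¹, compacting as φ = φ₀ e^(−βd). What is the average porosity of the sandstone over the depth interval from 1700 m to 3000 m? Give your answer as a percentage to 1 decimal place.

21.9%

Working in km (1 km = 1000 m; β in km⁻¹ = β in m⁻¹ × 1000):
⟨φ⟩ = (1/(d₂−d₁)) ∫ φ₀ e^(−βd) dd = φ₀·(e^(−β·d₁) − e^(−β·d₂)) / (β·(d₂−d₁))
e^(−0.3×1.7) = 0.6005; e^(−0.3×3) = 0.4066
⟨φ⟩ = 0.44 × (0.6005 − 0.4066) / (0.3 × 1.3) = 0.44 × 0.4972 = 0.2188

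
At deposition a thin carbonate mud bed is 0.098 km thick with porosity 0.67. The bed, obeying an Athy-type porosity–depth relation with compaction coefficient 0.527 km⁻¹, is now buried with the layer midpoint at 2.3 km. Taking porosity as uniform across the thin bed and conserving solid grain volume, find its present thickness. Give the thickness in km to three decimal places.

Porosity at 2.3 km: φ = 0.67·exp(−0.527×2.3) = 0.1994
Solid-volume conservation: h(1−φ) = h₀(1−φ₀) ⇒ h = h₀·(1−φ₀)/(1−φ)
h = 0.098 × (1 − 0.67)/(1 − 0.1994) = 0.098 × 0.4122 = 0.0404 km

0.040 km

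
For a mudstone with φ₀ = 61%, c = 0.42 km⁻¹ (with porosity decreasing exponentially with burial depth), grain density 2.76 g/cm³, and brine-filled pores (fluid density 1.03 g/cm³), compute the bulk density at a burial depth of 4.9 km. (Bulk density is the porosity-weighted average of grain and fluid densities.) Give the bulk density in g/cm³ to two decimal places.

Porosity at depth: φ = 0.61·exp(−0.42×4.9) = 0.61×0.1277 = 0.0779
Bulk density: ρ_b = (1−φ)ρ_g + φ·ρ_f = 0.9221×2.76 + 0.0779×1.03
       = 2.545 + 0.080 = 2.625 g/cm³

2.63 g/cm³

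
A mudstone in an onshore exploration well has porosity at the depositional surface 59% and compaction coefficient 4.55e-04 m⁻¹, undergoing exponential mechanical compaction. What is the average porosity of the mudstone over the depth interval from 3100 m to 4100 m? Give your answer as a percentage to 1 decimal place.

Working in km (1 km = 1000 m; k in km⁻¹ = k in m⁻¹ × 1000):
⟨n⟩ = (1/(Z₂−Z₁)) ∫ n₀ e^(−kZ) dZ = n₀·(e^(−k·Z₁) − e^(−k·Z₂)) / (k·(Z₂−Z₁))
e^(−0.455×3.1) = 0.2440; e^(−0.455×4.1) = 0.1548
⟨n⟩ = 0.59 × (0.2440 − 0.1548) / (0.455 × 1) = 0.59 × 0.1960 = 0.1157

11.6%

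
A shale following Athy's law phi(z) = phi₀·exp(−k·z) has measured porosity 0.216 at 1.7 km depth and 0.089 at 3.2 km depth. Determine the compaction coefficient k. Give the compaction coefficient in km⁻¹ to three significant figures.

Athy: phi(z) = phi₀ e^(−kz) ⇒ phi₁/phi₂ = e^{k(z₂−z₁)} ⇒ k = ln(phi₁/phi₂)/(z₂−z₁)
k = ln(0.216/0.089) / (3.2 − 1.7) = ln(2.427) / 1.5 = 0.8866 / 1.5 = 0.5911 km⁻¹

0.591 km⁻¹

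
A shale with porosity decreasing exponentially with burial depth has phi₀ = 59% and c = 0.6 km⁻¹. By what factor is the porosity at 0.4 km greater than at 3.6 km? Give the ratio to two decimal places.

phi(Z₁)/phi(Z₂) = e^(−c·Z₁)/e^(−c·Z₂) = e^{c(Z₂−Z₁)}
= exp(0.6 × 3.2) = exp(1.92) = 6.8210

6.82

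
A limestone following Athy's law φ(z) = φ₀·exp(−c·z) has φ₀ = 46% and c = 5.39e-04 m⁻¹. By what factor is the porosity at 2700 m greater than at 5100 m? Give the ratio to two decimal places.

Working in km (1 km = 1000 m; c in km⁻¹ = c in m⁻¹ × 1000):
φ(z₁)/φ(z₂) = e^(−c·z₁)/e^(−c·z₂) = e^{c(z₂−z₁)}
= exp(0.539 × 2.4) = exp(1.294) = 3.6459

3.65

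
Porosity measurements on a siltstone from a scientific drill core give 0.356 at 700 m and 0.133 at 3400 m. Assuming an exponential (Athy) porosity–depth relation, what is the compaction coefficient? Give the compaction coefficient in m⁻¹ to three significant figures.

0.000365 m⁻¹

Working in km (1 km = 1000 m; c in km⁻¹ = c in m⁻¹ × 1000):
Athy: phi(d) = phi₀ e^(−cd) ⇒ phi₁/phi₂ = e^{c(d₂−d₁)} ⇒ c = ln(phi₁/phi₂)/(d₂−d₁)
c = ln(0.356/0.133) / (3.4 − 0.7) = ln(2.677) / 2.7 = 0.9846 / 2.7 = 0.3647 km⁻¹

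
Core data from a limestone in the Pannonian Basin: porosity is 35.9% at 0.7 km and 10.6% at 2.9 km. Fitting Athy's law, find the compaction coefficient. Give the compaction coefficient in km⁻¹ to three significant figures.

Athy: n(d) = n₀ e^(−kd) ⇒ n₁/n₂ = e^{k(d₂−d₁)} ⇒ k = ln(n₁/n₂)/(d₂−d₁)
k = ln(0.359/0.106) / (2.9 − 0.7) = ln(3.387) / 2.2 = 1.2199 / 2.2 = 0.5545 km⁻¹

0.554 km⁻¹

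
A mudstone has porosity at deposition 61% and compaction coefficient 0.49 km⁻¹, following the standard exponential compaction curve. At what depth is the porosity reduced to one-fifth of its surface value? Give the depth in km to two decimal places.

3.28 km

n/n₀ = 1/5 ⇒ exp(−β·Z) = 1/5 ⇒ Z = ln(5) / β
Z = 1.6094 / 0.49 = 3.285 km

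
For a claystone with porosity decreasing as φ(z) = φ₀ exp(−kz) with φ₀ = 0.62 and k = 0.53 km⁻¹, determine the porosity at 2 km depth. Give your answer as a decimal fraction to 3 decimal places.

φ = φ₀·exp(−k·z) = 0.62 × exp(−0.53 × 2) = 0.62 × exp(−1.06)
  = 0.62 × 0.3465 = 0.2148

0.215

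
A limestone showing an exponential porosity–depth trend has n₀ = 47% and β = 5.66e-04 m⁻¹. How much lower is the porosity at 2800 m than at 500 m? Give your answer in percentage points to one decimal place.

25.8 percentage points

Working in km (1 km = 1000 m; β in km⁻¹ = β in m⁻¹ × 1000):
n(0.5) = 0.47·e^(−0.566×0.5) = 0.3542
n(2.8) = 0.47·e^(−0.566×2.8) = 0.0963
Δn = 0.3542 − 0.0963 = 0.2578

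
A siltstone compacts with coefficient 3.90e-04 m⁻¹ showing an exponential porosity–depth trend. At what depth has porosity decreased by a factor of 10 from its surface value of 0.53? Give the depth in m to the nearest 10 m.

5900 m

Working in km (1 km = 1000 m; k in km⁻¹ = k in m⁻¹ × 1000):
n/n₀ = 1/10 ⇒ exp(−k·d) = 1/10 ⇒ d = ln(10) / k
d = 2.3026 / 0.39 = 5.904 km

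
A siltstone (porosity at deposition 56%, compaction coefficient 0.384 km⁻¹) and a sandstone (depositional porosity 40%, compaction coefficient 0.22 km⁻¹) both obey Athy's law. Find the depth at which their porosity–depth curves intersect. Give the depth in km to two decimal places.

Set φ₀ₐ e^(−βₐz) = φ₀ᵦ e^(−βᵦz) ⇒ ln(φ₀ₐ/φ₀ᵦ) = (βₐ − βᵦ)·z
z = ln(0.56/0.4) / (0.384 − 0.22) = 0.3365 / 0.164 = 2.052 km

2.05 km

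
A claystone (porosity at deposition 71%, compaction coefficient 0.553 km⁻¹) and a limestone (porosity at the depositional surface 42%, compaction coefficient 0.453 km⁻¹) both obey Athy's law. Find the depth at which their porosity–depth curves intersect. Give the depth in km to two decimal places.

Set n₀ₐ e^(−βₐZ) = n₀ᵦ e^(−βᵦZ) ⇒ ln(n₀ₐ/n₀ᵦ) = (βₐ − βᵦ)·Z
Z = ln(0.71/0.42) / (0.553 − 0.453) = 0.5250 / 0.1 = 5.250 km

5.25 km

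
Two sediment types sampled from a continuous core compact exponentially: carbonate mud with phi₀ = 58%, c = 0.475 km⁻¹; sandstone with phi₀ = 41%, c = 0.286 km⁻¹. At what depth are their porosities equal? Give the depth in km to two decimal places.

1.84 km

Set phi₀ₐ e^(−cₐz) = phi₀ᵦ e^(−cᵦz) ⇒ ln(phi₀ₐ/phi₀ᵦ) = (cₐ − cᵦ)·z
z = ln(0.58/0.41) / (0.475 − 0.286) = 0.3469 / 0.189 = 1.835 km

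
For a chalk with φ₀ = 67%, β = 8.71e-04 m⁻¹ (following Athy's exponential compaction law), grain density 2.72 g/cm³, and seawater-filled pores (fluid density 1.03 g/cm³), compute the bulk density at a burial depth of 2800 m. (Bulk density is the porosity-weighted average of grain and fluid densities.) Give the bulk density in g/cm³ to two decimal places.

Working in km (1 km = 1000 m; β in km⁻¹ = β in m⁻¹ × 1000):
Porosity at depth: φ = 0.67·exp(−0.871×2.8) = 0.67×0.0873 = 0.0585
Bulk density: ρ_b = (1−φ)ρ_g + φ·ρ_f = 0.9415×2.72 + 0.0585×1.03
       = 2.561 + 0.060 = 2.621 g/cm³

2.62 g/cm³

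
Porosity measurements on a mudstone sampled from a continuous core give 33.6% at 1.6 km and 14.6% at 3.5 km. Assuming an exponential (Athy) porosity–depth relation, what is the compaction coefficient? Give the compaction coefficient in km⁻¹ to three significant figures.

0.439 km⁻¹

Athy: phi(Z) = phi₀ e^(−kZ) ⇒ phi₁/phi₂ = e^{k(Z₂−Z₁)} ⇒ k = ln(phi₁/phi₂)/(Z₂−Z₁)
k = ln(0.336/0.146) / (3.5 − 1.6) = ln(2.301) / 1.9 = 0.8335 / 1.9 = 0.4387 km⁻¹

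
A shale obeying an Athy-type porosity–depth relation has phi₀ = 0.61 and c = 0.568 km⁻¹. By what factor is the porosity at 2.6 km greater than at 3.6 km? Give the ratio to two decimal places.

1.76

phi(d₁)/phi(d₂) = e^(−c·d₁)/e^(−c·d₂) = e^{c(d₂−d₁)}
= exp(0.568 × 1) = exp(0.568) = 1.7647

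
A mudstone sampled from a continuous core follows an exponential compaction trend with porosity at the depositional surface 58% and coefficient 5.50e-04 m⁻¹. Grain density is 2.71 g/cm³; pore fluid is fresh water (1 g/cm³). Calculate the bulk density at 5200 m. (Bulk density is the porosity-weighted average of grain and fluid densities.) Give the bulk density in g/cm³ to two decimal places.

2.65 g/cm³

Working in km (1 km = 1000 m; β in km⁻¹ = β in m⁻¹ × 1000):
Porosity at depth: n = 0.58·exp(−0.55×5.2) = 0.58×0.0573 = 0.0332
Bulk density: ρ_b = (1−n)ρ_g + n·ρ_f = 0.9668×2.71 + 0.0332×1
       = 2.620 + 0.033 = 2.653 g/cm³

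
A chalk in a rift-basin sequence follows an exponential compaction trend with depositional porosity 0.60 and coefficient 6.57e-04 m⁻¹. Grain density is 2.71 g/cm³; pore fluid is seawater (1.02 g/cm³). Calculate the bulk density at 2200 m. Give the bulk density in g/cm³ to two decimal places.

2.47 g/cm³

Working in km (1 km = 1000 m; k in km⁻¹ = k in m⁻¹ × 1000):
Porosity at depth: φ = 0.6·exp(−0.657×2.2) = 0.6×0.2357 = 0.1414
Bulk density: ρ_b = (1−φ)ρ_g + φ·ρ_f = 0.8586×2.71 + 0.1414×1.02
       = 2.327 + 0.144 = 2.471 g/cm³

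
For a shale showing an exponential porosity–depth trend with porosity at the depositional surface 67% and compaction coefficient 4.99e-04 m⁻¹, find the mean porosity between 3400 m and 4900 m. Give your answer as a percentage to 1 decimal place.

Working in km (1 km = 1000 m; β in km⁻¹ = β in m⁻¹ × 1000):
⟨φ⟩ = (1/(Z₂−Z₁)) ∫ φ₀ e^(−βZ) dZ = φ₀·(e^(−β·Z₁) − e^(−β·Z₂)) / (β·(Z₂−Z₁))
e^(−0.499×3.4) = 0.1833; e^(−0.499×4.9) = 0.0867
⟨φ⟩ = 0.67 × (0.1833 − 0.0867) / (0.499 × 1.5) = 0.67 × 0.1290 = 0.0865

8.6%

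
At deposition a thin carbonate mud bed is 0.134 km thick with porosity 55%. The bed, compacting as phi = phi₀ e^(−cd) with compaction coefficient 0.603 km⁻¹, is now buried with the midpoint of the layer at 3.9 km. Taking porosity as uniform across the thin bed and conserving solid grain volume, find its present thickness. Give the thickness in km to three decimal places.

Porosity at 3.9 km: phi = 0.55·exp(−0.603×3.9) = 0.0524
Solid-volume conservation: h(1−phi) = h₀(1−phi₀) ⇒ h = h₀·(1−phi₀)/(1−phi)
h = 0.134 × (1 − 0.55)/(1 − 0.0524) = 0.134 × 0.4749 = 0.0636 km

0.064 km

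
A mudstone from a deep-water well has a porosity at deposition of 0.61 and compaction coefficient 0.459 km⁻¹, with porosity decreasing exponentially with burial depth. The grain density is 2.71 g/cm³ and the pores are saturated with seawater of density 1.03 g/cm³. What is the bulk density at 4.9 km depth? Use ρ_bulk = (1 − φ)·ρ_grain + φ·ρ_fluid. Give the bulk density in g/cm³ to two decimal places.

Porosity at depth: φ = 0.61·exp(−0.459×4.9) = 0.61×0.1055 = 0.0644
Bulk density: ρ_b = (1−φ)ρ_g + φ·ρ_f = 0.9356×2.71 + 0.0644×1.03
       = 2.536 + 0.066 = 2.602 g/cm³

2.60 g/cm³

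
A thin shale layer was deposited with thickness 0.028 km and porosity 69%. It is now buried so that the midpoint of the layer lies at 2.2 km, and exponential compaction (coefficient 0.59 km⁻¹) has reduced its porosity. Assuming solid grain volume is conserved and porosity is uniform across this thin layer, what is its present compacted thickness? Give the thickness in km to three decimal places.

Porosity at 2.2 km: n = 0.69·exp(−0.59×2.2) = 0.1884
Solid-volume conservation: h(1−n) = h₀(1−n₀) ⇒ h = h₀·(1−n₀)/(1−n)
h = 0.028 × (1 − 0.69)/(1 − 0.1884) = 0.028 × 0.3820 = 0.0107 km

0.011 km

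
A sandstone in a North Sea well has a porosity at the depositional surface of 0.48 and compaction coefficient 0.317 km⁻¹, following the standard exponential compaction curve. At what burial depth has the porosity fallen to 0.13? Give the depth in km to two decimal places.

Invert Athy's law: z = ln(phi₀/phi) / k
z = ln(0.48/0.13) / 0.317 = ln(3.692) / 0.317 = 1.3063 / 0.317 = 4.121 km

4.12 km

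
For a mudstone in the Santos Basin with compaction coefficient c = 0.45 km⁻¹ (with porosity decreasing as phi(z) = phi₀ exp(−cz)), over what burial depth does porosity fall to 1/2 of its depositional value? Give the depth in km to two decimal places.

phi/phi₀ = 1/2 ⇒ exp(−c·z) = 1/2 ⇒ z = ln(2) / c
z = 0.6931 / 0.45 = 1.540 km

1.54 km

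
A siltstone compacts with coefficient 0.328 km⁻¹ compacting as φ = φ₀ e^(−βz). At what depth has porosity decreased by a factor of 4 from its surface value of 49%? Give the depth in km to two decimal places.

4.23 km

φ/φ₀ = 1/4 ⇒ exp(−β·z) = 1/4 ⇒ z = ln(4) / β
z = 1.3863 / 0.328 = 4.227 km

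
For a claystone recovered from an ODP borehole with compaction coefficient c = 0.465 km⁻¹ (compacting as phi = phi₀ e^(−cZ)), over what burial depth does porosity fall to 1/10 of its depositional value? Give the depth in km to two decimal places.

4.95 km

phi/phi₀ = 1/10 ⇒ exp(−c·Z) = 1/10 ⇒ Z = ln(10) / c
Z = 2.3026 / 0.465 = 4.952 km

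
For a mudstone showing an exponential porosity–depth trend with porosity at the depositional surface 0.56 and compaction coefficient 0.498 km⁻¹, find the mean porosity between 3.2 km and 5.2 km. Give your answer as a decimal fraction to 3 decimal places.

⟨n⟩ = (1/(Z₂−Z₁)) ∫ n₀ e^(−kZ) dZ = n₀·(e^(−k·Z₁) − e^(−k·Z₂)) / (k·(Z₂−Z₁))
e^(−0.498×3.2) = 0.2032; e^(−0.498×5.2) = 0.0751
⟨n⟩ = 0.56 × (0.2032 − 0.0751) / (0.498 × 2) = 0.56 × 0.1287 = 0.0720

0.072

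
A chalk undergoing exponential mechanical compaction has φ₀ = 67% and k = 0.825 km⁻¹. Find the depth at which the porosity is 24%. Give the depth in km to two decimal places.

1.24 km

Invert Athy's law: d = ln(φ₀/φ) / k
d = ln(0.67/0.24) / 0.825 = ln(2.792) / 0.825 = 1.0266 / 0.825 = 1.244 km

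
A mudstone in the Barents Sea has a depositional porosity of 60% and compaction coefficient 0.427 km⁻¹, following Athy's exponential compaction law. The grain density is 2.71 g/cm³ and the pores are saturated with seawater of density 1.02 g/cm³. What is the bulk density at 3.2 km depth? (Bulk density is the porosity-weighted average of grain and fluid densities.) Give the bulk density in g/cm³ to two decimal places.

2.45 g/cm³

Porosity at depth: phi = 0.6·exp(−0.427×3.2) = 0.6×0.2550 = 0.1530
Bulk density: ρ_b = (1−phi)ρ_g + phi·ρ_f = 0.8470×2.71 + 0.1530×1.02
       = 2.295 + 0.156 = 2.451 g/cm³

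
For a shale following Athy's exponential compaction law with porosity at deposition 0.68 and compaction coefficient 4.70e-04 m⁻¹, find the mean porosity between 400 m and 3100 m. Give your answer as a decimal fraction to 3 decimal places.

Working in km (1 km = 1000 m; k in km⁻¹ = k in m⁻¹ × 1000):
⟨phi⟩ = (1/(Z₂−Z₁)) ∫ phi₀ e^(−kZ) dZ = phi₀·(e^(−k·Z₁) − e^(−k·Z₂)) / (k·(Z₂−Z₁))
e^(−0.47×0.4) = 0.8286; e^(−0.47×3.1) = 0.2329
⟨phi⟩ = 0.68 × (0.8286 − 0.2329) / (0.47 × 2.7) = 0.68 × 0.4694 = 0.3192

0.319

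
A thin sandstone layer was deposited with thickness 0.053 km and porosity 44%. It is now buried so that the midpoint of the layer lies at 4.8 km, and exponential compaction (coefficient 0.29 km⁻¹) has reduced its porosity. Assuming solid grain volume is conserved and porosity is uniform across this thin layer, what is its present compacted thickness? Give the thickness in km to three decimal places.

Porosity at 4.8 km: φ = 0.44·exp(−0.29×4.8) = 0.1094
Solid-volume conservation: h(1−φ) = h₀(1−φ₀) ⇒ h = h₀·(1−φ₀)/(1−φ)
h = 0.053 × (1 − 0.44)/(1 − 0.1094) = 0.053 × 0.6288 = 0.0333 km

0.033 km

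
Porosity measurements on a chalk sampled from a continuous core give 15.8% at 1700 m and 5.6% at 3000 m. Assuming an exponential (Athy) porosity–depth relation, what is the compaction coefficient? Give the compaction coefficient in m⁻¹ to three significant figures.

0.000798 m⁻¹

Working in km (1 km = 1000 m; c in km⁻¹ = c in m⁻¹ × 1000):
Athy: n(Z) = n₀ e^(−cZ) ⇒ n₁/n₂ = e^{c(Z₂−Z₁)} ⇒ c = ln(n₁/n₂)/(Z₂−Z₁)
c = ln(0.158/0.056) / (3 − 1.7) = ln(2.821) / 1.3 = 1.0372 / 1.3 = 0.7979 km⁻¹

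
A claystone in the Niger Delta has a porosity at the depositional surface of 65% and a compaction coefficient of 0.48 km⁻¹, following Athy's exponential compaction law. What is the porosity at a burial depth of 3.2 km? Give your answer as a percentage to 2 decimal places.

n = n₀·exp(−k·Z) = 0.65 × exp(−0.48 × 3.2) = 0.65 × exp(−1.536)
  = 0.65 × 0.2152 = 0.1399

13.99%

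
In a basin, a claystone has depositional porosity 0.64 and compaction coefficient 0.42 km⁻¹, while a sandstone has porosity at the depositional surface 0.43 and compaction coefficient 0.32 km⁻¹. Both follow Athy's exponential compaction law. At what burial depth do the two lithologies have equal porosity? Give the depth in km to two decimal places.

3.98 km

Set phi₀ₐ e^(−kₐd) = phi₀ᵦ e^(−kᵦd) ⇒ ln(phi₀ₐ/phi₀ᵦ) = (kₐ − kᵦ)·d
d = ln(0.64/0.43) / (0.42 − 0.32) = 0.3977 / 0.1 = 3.977 km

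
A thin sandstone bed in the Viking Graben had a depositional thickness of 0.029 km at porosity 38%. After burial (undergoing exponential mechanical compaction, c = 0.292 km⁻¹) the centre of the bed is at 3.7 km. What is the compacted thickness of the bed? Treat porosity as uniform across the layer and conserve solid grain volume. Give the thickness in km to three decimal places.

Porosity at 3.7 km: φ = 0.38·exp(−0.292×3.7) = 0.1290
Solid-volume conservation: h(1−φ) = h₀(1−φ₀) ⇒ h = h₀·(1−φ₀)/(1−φ)
h = 0.029 × (1 − 0.38)/(1 − 0.1290) = 0.029 × 0.7118 = 0.0206 km

0.021 km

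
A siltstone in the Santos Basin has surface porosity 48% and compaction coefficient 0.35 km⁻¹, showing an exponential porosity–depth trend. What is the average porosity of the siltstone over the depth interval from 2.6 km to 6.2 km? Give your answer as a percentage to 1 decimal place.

⟨phi⟩ = (1/(z₂−z₁)) ∫ phi₀ e^(−βz) dz = phi₀·(e^(−β·z₁) − e^(−β·z₂)) / (β·(z₂−z₁))
e^(−0.35×2.6) = 0.4025; e^(−0.35×6.2) = 0.1142
⟨phi⟩ = 0.48 × (0.4025 − 0.1142) / (0.35 × 3.6) = 0.48 × 0.2288 = 0.1098

11.0%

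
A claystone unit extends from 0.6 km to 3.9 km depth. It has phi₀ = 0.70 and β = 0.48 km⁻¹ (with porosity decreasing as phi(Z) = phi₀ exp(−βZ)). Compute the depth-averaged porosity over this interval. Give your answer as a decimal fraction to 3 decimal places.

⟨phi⟩ = (1/(Z₂−Z₁)) ∫ phi₀ e^(−βZ) dZ = phi₀·(e^(−β·Z₁) − e^(−β·Z₂)) / (β·(Z₂−Z₁))
e^(−0.48×0.6) = 0.7498; e^(−0.48×3.9) = 0.1538
⟨phi⟩ = 0.7 × (0.7498 − 0.1538) / (0.48 × 3.3) = 0.7 × 0.3762 = 0.2634

0.263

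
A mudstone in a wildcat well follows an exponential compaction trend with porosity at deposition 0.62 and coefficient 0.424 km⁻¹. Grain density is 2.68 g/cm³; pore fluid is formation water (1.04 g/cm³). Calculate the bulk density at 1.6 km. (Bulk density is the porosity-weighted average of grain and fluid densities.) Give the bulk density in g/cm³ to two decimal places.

Porosity at depth: n = 0.62·exp(−0.424×1.6) = 0.62×0.5074 = 0.3146
Bulk density: ρ_b = (1−n)ρ_g + n·ρ_f = 0.6854×2.68 + 0.3146×1.04
       = 1.837 + 0.327 = 2.164 g/cm³

2.16 g/cm³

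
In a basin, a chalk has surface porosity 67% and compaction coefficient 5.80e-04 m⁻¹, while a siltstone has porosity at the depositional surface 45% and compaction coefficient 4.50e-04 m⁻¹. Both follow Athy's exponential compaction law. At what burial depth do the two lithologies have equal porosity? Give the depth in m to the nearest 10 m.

Working in km (1 km = 1000 m; c in km⁻¹ = c in m⁻¹ × 1000):
Set n₀ₐ e^(−cₐd) = n₀ᵦ e^(−cᵦd) ⇒ ln(n₀ₐ/n₀ᵦ) = (cₐ − cᵦ)·d
d = ln(0.67/0.45) / (0.58 − 0.45) = 0.3980 / 0.13 = 3.062 km

3060 m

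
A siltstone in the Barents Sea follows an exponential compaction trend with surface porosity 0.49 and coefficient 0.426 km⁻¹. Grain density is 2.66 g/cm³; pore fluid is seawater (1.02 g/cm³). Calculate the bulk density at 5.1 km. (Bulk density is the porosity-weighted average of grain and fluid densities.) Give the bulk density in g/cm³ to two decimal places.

2.57 g/cm³

Porosity at depth: n = 0.49·exp(−0.426×5.1) = 0.49×0.1139 = 0.0558
Bulk density: ρ_b = (1−n)ρ_g + n·ρ_f = 0.9442×2.66 + 0.0558×1.02
       = 2.512 + 0.057 = 2.568 g/cm³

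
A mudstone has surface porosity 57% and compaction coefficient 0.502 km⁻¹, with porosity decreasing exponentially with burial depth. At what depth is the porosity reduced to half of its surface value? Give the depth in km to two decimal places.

phi/phi₀ = 1/2 ⇒ exp(−β·Z) = 1/2 ⇒ Z = ln(2) / β
Z = 0.6931 / 0.502 = 1.381 km

1.38 km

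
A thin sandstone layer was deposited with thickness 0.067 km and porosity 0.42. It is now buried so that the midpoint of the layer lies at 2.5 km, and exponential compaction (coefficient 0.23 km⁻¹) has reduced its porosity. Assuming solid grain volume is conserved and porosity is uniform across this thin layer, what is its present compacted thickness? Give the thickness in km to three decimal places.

Porosity at 2.5 km: φ = 0.42·exp(−0.23×2.5) = 0.2363
Solid-volume conservation: h(1−φ) = h₀(1−φ₀) ⇒ h = h₀·(1−φ₀)/(1−φ)
h = 0.067 × (1 − 0.42)/(1 − 0.2363) = 0.067 × 0.7595 = 0.0509 km

0.051 km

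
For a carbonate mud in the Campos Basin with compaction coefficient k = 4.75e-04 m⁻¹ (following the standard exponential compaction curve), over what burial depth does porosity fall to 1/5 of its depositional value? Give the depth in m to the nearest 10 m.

Working in km (1 km = 1000 m; k in km⁻¹ = k in m⁻¹ × 1000):
φ/φ₀ = 1/5 ⇒ exp(−k·Z) = 1/5 ⇒ Z = ln(5) / k
Z = 1.6094 / 0.475 = 3.388 km

3390 m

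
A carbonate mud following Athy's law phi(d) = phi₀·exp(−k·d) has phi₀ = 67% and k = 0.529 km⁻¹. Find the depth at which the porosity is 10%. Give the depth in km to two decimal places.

3.60 km

Invert Athy's law: d = ln(phi₀/phi) / k
d = ln(0.67/0.1) / 0.529 = ln(6.7) / 0.529 = 1.9021 / 0.529 = 3.596 km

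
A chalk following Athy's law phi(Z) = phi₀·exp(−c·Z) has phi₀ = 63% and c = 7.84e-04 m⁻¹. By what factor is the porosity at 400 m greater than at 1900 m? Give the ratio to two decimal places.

3.24

Working in km (1 km = 1000 m; c in km⁻¹ = c in m⁻¹ × 1000):
phi(Z₁)/phi(Z₂) = e^(−c·Z₁)/e^(−c·Z₂) = e^{c(Z₂−Z₁)}
= exp(0.784 × 1.5) = exp(1.176) = 3.2414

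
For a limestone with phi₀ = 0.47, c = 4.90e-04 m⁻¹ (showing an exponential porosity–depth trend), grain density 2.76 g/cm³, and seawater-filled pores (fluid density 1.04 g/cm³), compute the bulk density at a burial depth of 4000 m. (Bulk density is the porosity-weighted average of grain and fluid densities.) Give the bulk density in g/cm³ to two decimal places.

2.65 g/cm³

Working in km (1 km = 1000 m; c in km⁻¹ = c in m⁻¹ × 1000):
Porosity at depth: phi = 0.47·exp(−0.49×4) = 0.47×0.1409 = 0.0662
Bulk density: ρ_b = (1−phi)ρ_g + phi·ρ_f = 0.9338×2.76 + 0.0662×1.04
       = 2.577 + 0.069 = 2.646 g/cm³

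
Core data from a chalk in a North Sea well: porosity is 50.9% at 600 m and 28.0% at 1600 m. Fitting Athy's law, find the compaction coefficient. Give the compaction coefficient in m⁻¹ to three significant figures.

Working in km (1 km = 1000 m; k in km⁻¹ = k in m⁻¹ × 1000):
Athy: φ(z) = φ₀ e^(−kz) ⇒ φ₁/φ₂ = e^{k(z₂−z₁)} ⇒ k = ln(φ₁/φ₂)/(z₂−z₁)
k = ln(0.509/0.28) / (1.6 − 0.6) = ln(1.818) / 1 = 0.5977 / 1 = 0.5977 km⁻¹

0.000598 m⁻¹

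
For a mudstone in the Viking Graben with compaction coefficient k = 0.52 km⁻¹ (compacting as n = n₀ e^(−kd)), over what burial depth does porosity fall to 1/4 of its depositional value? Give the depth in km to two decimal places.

n/n₀ = 1/4 ⇒ exp(−k·d) = 1/4 ⇒ d = ln(4) / k
d = 1.3863 / 0.52 = 2.666 km

2.67 km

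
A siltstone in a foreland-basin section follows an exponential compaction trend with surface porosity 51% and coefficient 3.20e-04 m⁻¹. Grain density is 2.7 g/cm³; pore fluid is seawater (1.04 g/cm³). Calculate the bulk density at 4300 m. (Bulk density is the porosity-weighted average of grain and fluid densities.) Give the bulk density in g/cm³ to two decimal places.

2.49 g/cm³

Working in km (1 km = 1000 m; c in km⁻¹ = c in m⁻¹ × 1000):
Porosity at depth: phi = 0.51·exp(−0.32×4.3) = 0.51×0.2526 = 0.1288
Bulk density: ρ_b = (1−phi)ρ_g + phi·ρ_f = 0.8712×2.7 + 0.1288×1.04
       = 2.352 + 0.134 = 2.486 g/cm³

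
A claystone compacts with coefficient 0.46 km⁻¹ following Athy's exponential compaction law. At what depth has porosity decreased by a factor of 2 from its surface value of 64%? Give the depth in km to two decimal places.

1.51 km

φ/φ₀ = 1/2 ⇒ exp(−β·z) = 1/2 ⇒ z = ln(2) / β
z = 0.6931 / 0.46 = 1.507 km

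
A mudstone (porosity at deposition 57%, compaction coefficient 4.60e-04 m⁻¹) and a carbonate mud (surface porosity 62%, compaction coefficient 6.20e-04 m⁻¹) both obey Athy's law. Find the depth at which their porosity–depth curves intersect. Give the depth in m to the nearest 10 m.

Working in km (1 km = 1000 m; k in km⁻¹ = k in m⁻¹ × 1000):
Set phi₀ₐ e^(−kₐd) = phi₀ᵦ e^(−kᵦd) ⇒ ln(phi₀ₐ/phi₀ᵦ) = (kₐ − kᵦ)·d
d = ln(0.57/0.62) / (0.46 − 0.62) = -0.0841 / -0.16 = 0.526 km

530 m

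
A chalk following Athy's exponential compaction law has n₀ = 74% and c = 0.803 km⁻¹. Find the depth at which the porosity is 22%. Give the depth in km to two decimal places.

Invert Athy's law: z = ln(n₀/n) / c
z = ln(0.74/0.22) / 0.803 = ln(3.364) / 0.803 = 1.2130 / 0.803 = 1.511 km

1.51 km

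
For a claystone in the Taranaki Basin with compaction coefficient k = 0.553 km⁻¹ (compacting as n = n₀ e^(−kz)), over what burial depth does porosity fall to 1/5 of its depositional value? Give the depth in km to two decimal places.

n/n₀ = 1/5 ⇒ exp(−k·z) = 1/5 ⇒ z = ln(5) / k
z = 1.6094 / 0.553 = 2.910 km

2.91 km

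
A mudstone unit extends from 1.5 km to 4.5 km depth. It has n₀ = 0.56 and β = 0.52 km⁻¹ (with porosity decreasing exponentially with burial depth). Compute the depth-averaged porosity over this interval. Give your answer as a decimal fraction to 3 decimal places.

0.130

⟨n⟩ = (1/(d₂−d₁)) ∫ n₀ e^(−βd) dd = n₀·(e^(−β·d₁) − e^(−β·d₂)) / (β·(d₂−d₁))
e^(−0.52×1.5) = 0.4584; e^(−0.52×4.5) = 0.0963
⟨n⟩ = 0.56 × (0.4584 − 0.0963) / (0.52 × 3) = 0.56 × 0.2321 = 0.1300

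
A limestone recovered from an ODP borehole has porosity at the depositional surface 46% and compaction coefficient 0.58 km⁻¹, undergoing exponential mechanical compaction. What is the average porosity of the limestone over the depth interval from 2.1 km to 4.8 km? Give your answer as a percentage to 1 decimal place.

⟨n⟩ = (1/(z₂−z₁)) ∫ n₀ e^(−cz) dz = n₀·(e^(−c·z₁) − e^(−c·z₂)) / (c·(z₂−z₁))
e^(−0.58×2.1) = 0.2958; e^(−0.58×4.8) = 0.0618
⟨n⟩ = 0.46 × (0.2958 − 0.0618) / (0.58 × 2.7) = 0.46 × 0.1494 = 0.0687

6.9%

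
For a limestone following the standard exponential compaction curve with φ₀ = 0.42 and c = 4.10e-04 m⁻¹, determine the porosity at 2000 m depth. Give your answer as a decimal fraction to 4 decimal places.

0.1850

Working in km (1 km = 1000 m; c in km⁻¹ = c in m⁻¹ × 1000):
φ = φ₀·exp(−c·d) = 0.42 × exp(−0.41 × 2) = 0.42 × exp(−0.82)
  = 0.42 × 0.4404 = 0.1850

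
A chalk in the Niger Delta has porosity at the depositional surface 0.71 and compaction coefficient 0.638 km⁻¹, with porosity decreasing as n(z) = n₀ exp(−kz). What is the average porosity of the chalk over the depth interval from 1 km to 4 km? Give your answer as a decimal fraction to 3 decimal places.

0.167

⟨n⟩ = (1/(z₂−z₁)) ∫ n₀ e^(−kz) dz = n₀·(e^(−k·z₁) − e^(−k·z₂)) / (k·(z₂−z₁))
e^(−0.638×1) = 0.5283; e^(−0.638×4) = 0.0779
⟨n⟩ = 0.71 × (0.5283 − 0.0779) / (0.638 × 3) = 0.71 × 0.2353 = 0.1671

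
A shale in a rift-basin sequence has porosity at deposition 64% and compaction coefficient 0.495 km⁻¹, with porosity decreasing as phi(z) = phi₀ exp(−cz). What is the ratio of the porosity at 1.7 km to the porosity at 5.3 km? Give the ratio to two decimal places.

phi(z₁)/phi(z₂) = e^(−c·z₁)/e^(−c·z₂) = e^{c(z₂−z₁)}
= exp(0.495 × 3.6) = exp(1.782) = 5.9417

5.94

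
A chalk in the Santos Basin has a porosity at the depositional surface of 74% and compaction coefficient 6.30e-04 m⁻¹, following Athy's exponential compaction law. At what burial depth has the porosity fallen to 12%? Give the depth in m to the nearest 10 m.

Working in km (1 km = 1000 m; β in km⁻¹ = β in m⁻¹ × 1000):
Invert Athy's law: d = ln(phi₀/phi) / β
d = ln(0.74/0.12) / 0.63 = ln(6.167) / 0.63 = 1.8192 / 0.63 = 2.888 km

2890 m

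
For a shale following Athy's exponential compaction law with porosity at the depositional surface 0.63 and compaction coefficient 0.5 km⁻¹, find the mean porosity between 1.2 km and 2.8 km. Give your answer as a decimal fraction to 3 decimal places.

0.238

⟨n⟩ = (1/(Z₂−Z₁)) ∫ n₀ e^(−cZ) dZ = n₀·(e^(−c·Z₁) − e^(−c·Z₂)) / (c·(Z₂−Z₁))
e^(−0.5×1.2) = 0.5488; e^(−0.5×2.8) = 0.2466
⟨n⟩ = 0.63 × (0.5488 − 0.2466) / (0.5 × 1.6) = 0.63 × 0.3778 = 0.2380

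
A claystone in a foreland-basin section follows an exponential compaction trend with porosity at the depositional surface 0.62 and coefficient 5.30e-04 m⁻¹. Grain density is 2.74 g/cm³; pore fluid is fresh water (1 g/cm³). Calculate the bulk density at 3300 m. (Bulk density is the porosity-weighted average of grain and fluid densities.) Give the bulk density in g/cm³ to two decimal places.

Working in km (1 km = 1000 m; β in km⁻¹ = β in m⁻¹ × 1000):
Porosity at depth: n = 0.62·exp(−0.53×3.3) = 0.62×0.1739 = 0.1078
Bulk density: ρ_b = (1−n)ρ_g + n·ρ_f = 0.8922×2.74 + 0.1078×1
       = 2.444 + 0.108 = 2.552 g/cm³

2.55 g/cm³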